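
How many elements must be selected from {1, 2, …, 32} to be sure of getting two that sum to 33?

17

Partition {1, …, 32} into 16 pairs: {1,32}, {2,31}, …, {16,17}.
Choosing 16 integers — say the integers 1 through 16 — takes one from each pair and avoids the property.
Choosing 17 forces two into the same pair by pigeonhole, and those sum to 33. So 17.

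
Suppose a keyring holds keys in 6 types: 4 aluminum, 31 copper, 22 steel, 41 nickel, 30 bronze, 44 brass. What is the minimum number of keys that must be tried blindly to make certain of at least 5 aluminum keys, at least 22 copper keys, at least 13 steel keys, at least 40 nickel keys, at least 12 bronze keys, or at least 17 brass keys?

104

The worst case stops just short of every target: 4 aluminum, 21 copper, 12 steel, 39 nickel, 11 bronze, 16 brass — 4 + 21 + 12 + 39 + 11 + 16 = 103 keys.
One more key must push some type to its target, so 103 + 1 = 104.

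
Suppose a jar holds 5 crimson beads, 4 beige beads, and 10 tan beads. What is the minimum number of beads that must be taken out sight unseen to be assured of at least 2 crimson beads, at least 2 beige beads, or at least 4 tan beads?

6

The worst case stops just short of every target: 1 crimson, 1 beige, 3 tan — 1 + 1 + 3 = 5 beads.
One more bead must push some color to its target, so 5 + 1 = 6.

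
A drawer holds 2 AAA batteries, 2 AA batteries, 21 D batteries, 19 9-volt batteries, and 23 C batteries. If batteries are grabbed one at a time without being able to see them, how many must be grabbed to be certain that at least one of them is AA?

The worst case draws every non-AA battery first: 2 + 21 + 19 + 23 = 65.
The next draw is then forced to be AA, giving 65 + 1 = 66.

66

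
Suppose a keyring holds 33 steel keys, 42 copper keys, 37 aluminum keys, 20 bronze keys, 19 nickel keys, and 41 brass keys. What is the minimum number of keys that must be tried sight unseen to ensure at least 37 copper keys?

187

The worst case draws every non-copper key first: 33 + 37 + 20 + 19 + 41 = 150.
The next 37 draws are then forced to be copper, giving 150 + 37 = 187.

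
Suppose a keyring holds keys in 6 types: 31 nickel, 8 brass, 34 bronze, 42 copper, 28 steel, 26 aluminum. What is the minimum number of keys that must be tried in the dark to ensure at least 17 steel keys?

158

The worst case draws every non-steel key first: 31 + 8 + 34 + 42 + 26 = 141.
The next 17 draws are then forced to be steel, giving 141 + 17 = 158.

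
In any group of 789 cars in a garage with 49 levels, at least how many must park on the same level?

17

The 789 cars fall into 49 levels.
If each of the 49 levels held at most 16, the total would be at most 49 × 16 = 784 < 789, a contradiction.
So at least one holds ⌈789/49⌉ = 17.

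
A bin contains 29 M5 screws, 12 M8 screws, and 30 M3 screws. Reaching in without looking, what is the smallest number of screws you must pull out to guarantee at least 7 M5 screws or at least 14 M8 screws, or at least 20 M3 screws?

38

The worst case stops just short of every target: 6 M5, all 12 M8, 19 M3 — 6 + 12 + 19 = 37 screws.
One more screw must push some size to its target, so 37 + 1 = 38.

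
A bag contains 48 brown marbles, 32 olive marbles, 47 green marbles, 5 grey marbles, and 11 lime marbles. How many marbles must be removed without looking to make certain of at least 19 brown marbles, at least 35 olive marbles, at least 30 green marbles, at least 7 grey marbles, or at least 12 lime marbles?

The worst case stops just short of every target: 18 brown, all 32 olive, 29 green, all 5 grey, 11 lime — 18 + 32 + 29 + 5 + 11 = 95 marbles.
One more marble must push some color to its target, so 95 + 1 = 96.

96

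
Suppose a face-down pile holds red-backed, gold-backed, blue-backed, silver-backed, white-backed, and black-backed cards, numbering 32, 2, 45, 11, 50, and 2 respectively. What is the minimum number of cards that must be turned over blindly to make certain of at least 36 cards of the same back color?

In the worst case we take at most 35 of each back color, but all 32 red-backed, all 2 gold-backed, all 11 silver-backed, and all 2 black-backed (fewer than 35), giving 32 + 2 + 35 + 11 + 35 + 2 = 117.
One more card then forces some back color to 36, so 117 + 1 = 118.

118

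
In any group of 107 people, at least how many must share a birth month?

There are 12 months of the year, which serve as the pigeonholes.
If each of the 12 months of the year held at most 8, the total would be at most 12 × 8 = 96 < 107, a contradiction.
So at least one holds ⌈107/12⌉ = 9.

9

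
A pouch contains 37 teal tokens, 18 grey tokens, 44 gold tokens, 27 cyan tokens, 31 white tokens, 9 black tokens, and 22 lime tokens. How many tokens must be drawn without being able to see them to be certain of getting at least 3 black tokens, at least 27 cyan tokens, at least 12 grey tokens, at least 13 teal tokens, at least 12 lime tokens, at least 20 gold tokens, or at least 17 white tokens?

98

The worst case stops just short of every target: 12 teal, 11 grey, 19 gold, 26 cyan, 16 white, 2 black, 11 lime — 12 + 11 + 19 + 26 + 16 + 2 + 11 = 97 tokens.
One more token must push some color to its target, so 97 + 1 = 98.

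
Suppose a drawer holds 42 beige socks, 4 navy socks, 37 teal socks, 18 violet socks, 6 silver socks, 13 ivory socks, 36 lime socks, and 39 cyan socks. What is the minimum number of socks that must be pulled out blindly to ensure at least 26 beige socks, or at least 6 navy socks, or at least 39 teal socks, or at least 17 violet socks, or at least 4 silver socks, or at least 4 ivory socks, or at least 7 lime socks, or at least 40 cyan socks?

134

Each of the 8 colors has its own threshold; avoid all of them simultaneously.
The worst case stops just short of every target: 25 beige, all 4 navy, all 37 teal, 16 violet, 3 silver, 3 ivory, 6 lime, 39 cyan — 25 + 4 + 37 + 16 + 3 + 3 + 6 + 39 = 133 socks.
One more sock must push some color to its target, so 133 + 1 = 134.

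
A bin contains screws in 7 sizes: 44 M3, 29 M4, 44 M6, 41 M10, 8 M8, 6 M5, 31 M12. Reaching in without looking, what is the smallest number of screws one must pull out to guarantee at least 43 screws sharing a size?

Treat the 7 sizes as pigeonholes.
In the worst case we take at most 42 of each size, but all 29 M4, all 41 M10, all 8 M8, all 6 M5, and all 31 M12 (fewer than 42), giving 42 + 29 + 42 + 41 + 8 + 6 + 31 = 199.
One more screw then forces some size to 43, so 199 + 1 = 200.

200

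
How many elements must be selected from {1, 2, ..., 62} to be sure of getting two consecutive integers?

Partition {1, …, 62} into 31 pairs: {1,2}, {3,4}, …, {61,62}.
Choosing 31 integers — say the 31 even numbers 2, 4, …, 62 — takes one from each pair and avoids the property.
Choosing 32 forces two into the same pair by pigeonhole, and those are consecutive. So 32.

32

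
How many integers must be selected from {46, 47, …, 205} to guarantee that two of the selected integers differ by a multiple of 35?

Group the integers by remainder mod 35; there are 35 residue classes, each nonempty in this range.
Choosing one from each class (35 integers) avoids any shared remainder.
One more choice must repeat a class, so two differ by a multiple of 35. Hence 35 + 1 = 36.

36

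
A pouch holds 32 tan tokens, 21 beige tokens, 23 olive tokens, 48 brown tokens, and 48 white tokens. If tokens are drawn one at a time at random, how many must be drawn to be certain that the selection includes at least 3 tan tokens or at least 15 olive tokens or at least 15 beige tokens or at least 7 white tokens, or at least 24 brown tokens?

Each of the 5 colors has its own threshold; avoid all of them simultaneously.
The worst case stops just short of every target: 2 tan, 14 beige, 14 olive, 23 brown, 6 white — 2 + 14 + 14 + 23 + 6 = 59 tokens.
One more token must push some color to its target, so 59 + 1 = 60.

60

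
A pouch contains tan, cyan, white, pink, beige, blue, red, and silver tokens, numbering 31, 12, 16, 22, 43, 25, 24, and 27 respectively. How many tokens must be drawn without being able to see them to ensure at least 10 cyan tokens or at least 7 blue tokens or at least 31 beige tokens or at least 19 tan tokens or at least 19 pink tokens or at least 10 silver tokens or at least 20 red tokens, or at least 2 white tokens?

111

Each of the 8 colors has its own threshold; avoid all of them simultaneously.
The worst case stops just short of every target: 18 tan, 9 cyan, 1 white, 18 pink, 30 beige, 6 blue, 19 red, 9 silver — 18 + 9 + 1 + 18 + 30 + 6 + 19 + 9 = 110 tokens.
One more token must push some color to its target, so 110 + 1 = 111.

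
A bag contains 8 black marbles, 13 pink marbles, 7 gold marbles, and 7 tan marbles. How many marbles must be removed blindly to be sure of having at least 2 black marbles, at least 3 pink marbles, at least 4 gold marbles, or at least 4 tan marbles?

Each of the 4 colors has its own threshold; avoid all of them simultaneously.
The worst case stops just short of every target: 1 black, 2 pink, 3 gold, 3 tan — 1 + 2 + 3 + 3 = 9 marbles.
One more marble must push some color to its target, so 9 + 1 = 10.

10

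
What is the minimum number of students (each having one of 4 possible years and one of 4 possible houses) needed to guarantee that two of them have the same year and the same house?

17

There are 4 × 4 = 16 (year, house) combinations acting as pigeonholes.
With 16 students we could place one in each, avoiding any repeat.
One more forces some (year, house) pair to hold 2, so 16 + 1 = 17.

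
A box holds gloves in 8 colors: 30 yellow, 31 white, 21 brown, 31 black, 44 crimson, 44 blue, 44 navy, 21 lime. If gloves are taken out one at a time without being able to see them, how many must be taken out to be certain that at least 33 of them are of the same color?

231

Treat the 8 colors as pigeonholes.
In the worst case we take at most 32 of each color, but all 30 yellow, all 31 white, all 21 brown, all 31 black, and all 21 lime (fewer than 32), giving 30 + 31 + 21 + 31 + 32 + 32 + 32 + 21 = 230.
One more glove then forces some color to 33, so 230 + 1 = 231.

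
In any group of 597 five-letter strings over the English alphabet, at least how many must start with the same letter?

There are 26 possible first letters, which serve as the pigeonholes.
If each of the 26 possible first letters held at most 22, the total would be at most 26 × 22 = 572 < 597, a contradiction.
So at least one holds ⌈597/26⌉ = 23.

23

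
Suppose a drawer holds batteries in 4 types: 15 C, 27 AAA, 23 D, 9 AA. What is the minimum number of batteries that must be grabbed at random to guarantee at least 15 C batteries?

74

To avoid C batteries as long as possible, exhaust the other 3 types first.
The worst case draws every non-C battery first: 27 + 23 + 9 = 59.
The next 15 draws are then forced to be C, giving 59 + 15 = 74.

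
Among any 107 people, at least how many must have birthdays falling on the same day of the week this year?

The 107 people fall into 7 days of the week.
If each of the 7 days of the week held at most 15, the total would be at most 7 × 15 = 105 < 107, a contradiction.
So at least one holds ⌈107/7⌉ = 16.

16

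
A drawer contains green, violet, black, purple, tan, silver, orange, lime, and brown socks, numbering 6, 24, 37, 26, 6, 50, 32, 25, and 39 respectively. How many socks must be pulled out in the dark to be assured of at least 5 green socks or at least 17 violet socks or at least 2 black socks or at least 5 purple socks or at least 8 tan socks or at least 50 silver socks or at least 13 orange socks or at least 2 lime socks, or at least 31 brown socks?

124

The worst case stops just short of every target: 4 green, 16 violet, 1 black, 4 purple, all 6 tan, 49 silver, 12 orange, 1 lime, 30 brown — 4 + 16 + 1 + 4 + 6 + 49 + 12 + 1 + 30 = 123 socks.
One more sock must push some color to its target, so 123 + 1 = 124.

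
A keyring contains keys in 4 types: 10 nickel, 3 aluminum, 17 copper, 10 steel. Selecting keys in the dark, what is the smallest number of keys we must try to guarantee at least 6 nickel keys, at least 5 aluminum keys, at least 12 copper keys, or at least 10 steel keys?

The worst case stops just short of every target: 5 nickel, all 3 aluminum, 11 copper, 9 steel — 5 + 3 + 11 + 9 = 28 keys.
One more key must push some type to its target, so 28 + 1 = 29.

29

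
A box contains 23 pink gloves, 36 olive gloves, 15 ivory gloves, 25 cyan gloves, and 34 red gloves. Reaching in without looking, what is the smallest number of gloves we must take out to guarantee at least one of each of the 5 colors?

119

The hardest color to obtain is ivory: we could draw every other glove first — 133 − 15 = 118 gloves — without a single ivory one.
The next draw must be ivory, so 118 + 1 = 119.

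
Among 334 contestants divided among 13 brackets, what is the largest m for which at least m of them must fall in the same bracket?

If each of the 13 brackets held at most 25, the total would be at most 13 × 25 = 325 < 334, a contradiction.
So at least one holds ⌈334/13⌉ = 26.

26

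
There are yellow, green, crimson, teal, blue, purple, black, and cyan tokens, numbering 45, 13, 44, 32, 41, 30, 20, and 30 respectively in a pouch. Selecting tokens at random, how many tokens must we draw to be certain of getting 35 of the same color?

228

In the worst case we take at most 34 of each color, but all 13 green, all 32 teal, all 30 purple, all 20 black, and all 30 cyan (fewer than 34), giving 34 + 13 + 34 + 32 + 34 + 30 + 20 + 30 = 227.
One more token then forces some color to 35, so 227 + 1 = 228.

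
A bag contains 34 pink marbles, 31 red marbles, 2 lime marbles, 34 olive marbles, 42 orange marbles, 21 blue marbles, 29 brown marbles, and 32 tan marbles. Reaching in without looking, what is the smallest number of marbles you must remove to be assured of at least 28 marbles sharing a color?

In the worst case we take at most 27 of each color, but all 2 lime and all 21 blue (fewer than 27), giving 27 + 27 + 2 + 27 + 27 + 21 + 27 + 27 = 185.
One more marble then forces some color to 28, so 185 + 1 = 186.

186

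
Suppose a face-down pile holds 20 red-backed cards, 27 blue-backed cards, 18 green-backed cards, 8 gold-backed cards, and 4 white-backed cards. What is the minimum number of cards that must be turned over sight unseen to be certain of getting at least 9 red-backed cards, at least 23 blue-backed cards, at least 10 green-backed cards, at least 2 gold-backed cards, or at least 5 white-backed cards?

The worst case stops just short of every target: 8 red-backed, 22 blue-backed, 9 green-backed, 1 gold-backed, 4 white-backed — 8 + 22 + 9 + 1 + 4 = 44 cards.
One more card must push some back color to its target, so 44 + 1 = 45.

45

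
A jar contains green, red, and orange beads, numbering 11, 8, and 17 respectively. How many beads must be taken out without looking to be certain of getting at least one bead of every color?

29

The hardest color to obtain is red: we could draw every other bead first — 36 − 8 = 28 beads — without a single red one.
The next draw must be red, so 28 + 1 = 29.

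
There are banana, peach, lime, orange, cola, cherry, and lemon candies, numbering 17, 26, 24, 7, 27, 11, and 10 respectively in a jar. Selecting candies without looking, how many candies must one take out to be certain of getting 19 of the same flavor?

In the worst case we take at most 18 of each flavor, but all 17 banana, all 7 orange, all 11 cherry, and all 10 lemon (fewer than 18), giving 17 + 18 + 18 + 7 + 18 + 11 + 10 = 99.
One more candy then forces some flavor to 19, so 99 + 1 = 100.

100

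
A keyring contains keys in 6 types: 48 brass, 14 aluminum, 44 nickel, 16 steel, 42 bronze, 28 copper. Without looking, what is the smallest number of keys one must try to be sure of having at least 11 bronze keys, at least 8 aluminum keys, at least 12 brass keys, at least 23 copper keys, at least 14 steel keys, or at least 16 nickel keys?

The worst case stops just short of every target: 11 brass, 7 aluminum, 15 nickel, 13 steel, 10 bronze, 22 copper — 11 + 7 + 15 + 13 + 10 + 22 = 78 keys.
One more key must push some type to its target, so 78 + 1 = 79.

79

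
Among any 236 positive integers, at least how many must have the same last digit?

24

The 236 positive integers fall into 10 possible last digits.
If each of the 10 possible last digits held at most 23, the total would be at most 10 × 23 = 230 < 236, a contradiction.
So at least one holds ⌈236/10⌉ = 24.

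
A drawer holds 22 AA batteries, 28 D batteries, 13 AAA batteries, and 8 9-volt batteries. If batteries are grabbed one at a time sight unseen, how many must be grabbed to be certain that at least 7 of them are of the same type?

25

Treat the 4 types as pigeonholes.
The worst case takes 6 batteries of each type without reaching 7 of any: 4 × 6 = 24.
The next battery must bring some type to 7, so 24 + 1 = 25.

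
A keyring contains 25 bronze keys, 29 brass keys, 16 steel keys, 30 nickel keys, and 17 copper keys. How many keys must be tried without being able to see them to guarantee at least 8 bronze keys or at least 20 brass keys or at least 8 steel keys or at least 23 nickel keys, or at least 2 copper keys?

The worst case stops just short of every target: 7 bronze, 19 brass, 7 steel, 22 nickel, 1 copper — 7 + 19 + 7 + 22 + 1 = 56 keys.
One more key must push some type to its target, so 56 + 1 = 57.

57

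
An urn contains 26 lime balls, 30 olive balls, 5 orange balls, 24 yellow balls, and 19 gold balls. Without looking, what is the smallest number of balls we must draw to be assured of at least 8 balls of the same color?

34

Treat the 5 colors as pigeonholes.
In the worst case we take at most 7 of each color, but all 5 orange (fewer than 7), giving 7 + 7 + 5 + 7 + 7 = 33.
One more ball then forces some color to 8, so 33 + 1 = 34.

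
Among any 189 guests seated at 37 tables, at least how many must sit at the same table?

The 189 guests fall into 37 tables.
If each of the 37 tables held at most 5, the total would be at most 37 × 5 = 185 < 189, a contradiction.
So at least one holds ⌈189/37⌉ = 6.

6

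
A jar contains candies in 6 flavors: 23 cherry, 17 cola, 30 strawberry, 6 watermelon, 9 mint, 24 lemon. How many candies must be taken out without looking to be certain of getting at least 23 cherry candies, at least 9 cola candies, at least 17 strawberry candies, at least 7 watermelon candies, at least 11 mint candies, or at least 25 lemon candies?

86

The worst case stops just short of every target: 22 cherry, 8 cola, 16 strawberry, 6 watermelon, all 9 mint, 24 lemon — 22 + 8 + 16 + 6 + 9 + 24 = 85 candies.
One more candy must push some flavor to its target, so 85 + 1 = 86.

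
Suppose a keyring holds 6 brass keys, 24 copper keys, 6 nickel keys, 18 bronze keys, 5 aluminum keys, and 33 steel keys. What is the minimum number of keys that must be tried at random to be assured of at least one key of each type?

The hardest type to obtain is aluminum: we could draw every other key first — 92 − 5 = 87 keys — without a single aluminum one.
The next draw must be aluminum, so 87 + 1 = 88.

88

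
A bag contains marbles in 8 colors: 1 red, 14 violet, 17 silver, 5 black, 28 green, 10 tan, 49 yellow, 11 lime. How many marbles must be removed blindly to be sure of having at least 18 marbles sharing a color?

93

In the worst case we take at most 17 of each color, but all 1 red, all 14 violet, all 5 black, all 10 tan, and all 11 lime (fewer than 17), giving 1 + 14 + 17 + 5 + 17 + 10 + 17 + 11 = 92.
One more marble then forces some color to 18, so 92 + 1 = 93.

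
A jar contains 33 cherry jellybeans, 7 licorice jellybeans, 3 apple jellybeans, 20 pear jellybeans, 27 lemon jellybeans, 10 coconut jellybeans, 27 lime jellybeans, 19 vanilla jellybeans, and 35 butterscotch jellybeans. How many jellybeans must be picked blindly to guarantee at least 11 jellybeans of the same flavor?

81

In the worst case we take at most 10 of each flavor, but all 7 licorice and all 3 apple (fewer than 10), giving 10 + 7 + 3 + 10 + 10 + 10 + 10 + 10 + 10 = 80.
One more jellybean then forces some flavor to 11, so 80 + 1 = 81.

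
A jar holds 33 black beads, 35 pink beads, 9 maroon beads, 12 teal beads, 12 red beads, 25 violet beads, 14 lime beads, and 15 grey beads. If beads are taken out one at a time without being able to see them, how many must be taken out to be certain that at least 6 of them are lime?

The worst case draws every non-lime bead first: 33 + 35 + 9 + 12 + 12 + 25 + 15 = 141.
The next 6 draws are then forced to be lime, giving 141 + 6 = 147.

147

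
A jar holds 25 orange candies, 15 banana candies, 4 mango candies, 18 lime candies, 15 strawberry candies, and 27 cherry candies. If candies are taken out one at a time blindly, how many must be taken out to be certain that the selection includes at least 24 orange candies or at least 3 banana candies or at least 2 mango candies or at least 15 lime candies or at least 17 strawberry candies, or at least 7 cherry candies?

62

Each of the 6 flavors has its own threshold; avoid all of them simultaneously.
The worst case stops just short of every target: 23 orange, 2 banana, 1 mango, 14 lime, all 15 strawberry, 6 cherry — 23 + 2 + 1 + 14 + 15 + 6 = 61 candies.
One more candy must push some flavor to its target, so 61 + 1 = 62.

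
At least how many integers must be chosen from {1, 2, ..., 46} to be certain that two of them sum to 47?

24

Partition {1, …, 46} into 23 pairs: {1,46}, {2,45}, …, {23,24}.
Choosing 23 integers — say the integers 1 through 23 — takes one from each pair and avoids the property.
Choosing 24 forces two into the same pair by pigeonhole, and those sum to 47. So 24.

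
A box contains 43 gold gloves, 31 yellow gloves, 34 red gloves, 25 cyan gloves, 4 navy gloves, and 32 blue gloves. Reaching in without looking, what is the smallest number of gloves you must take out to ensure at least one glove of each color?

166

The hardest color to obtain is navy: we could draw every other glove first — 169 − 4 = 165 gloves — without a single navy one.
The next draw must be navy, so 165 + 1 = 166.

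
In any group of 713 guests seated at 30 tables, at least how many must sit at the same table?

24

If each of the 30 tables held at most 23, the total would be at most 30 × 23 = 690 < 713, a contradiction.
So at least one holds ⌈713/30⌉ = 24.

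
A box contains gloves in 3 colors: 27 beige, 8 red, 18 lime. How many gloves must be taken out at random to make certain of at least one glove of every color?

46

The hardest color to obtain is red: we could draw every other glove first — 53 − 8 = 45 gloves — without a single red one.
The next draw must be red, so 45 + 1 = 46.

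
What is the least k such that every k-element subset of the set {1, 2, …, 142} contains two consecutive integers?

72

Partition {1, …, 142} into 71 pairs: {1,2}, {3,4}, …, {141,142}.
Choosing 71 integers — say the 71 even numbers 2, 4, …, 142 — takes one from each pair and avoids the property.
Choosing 72 forces two into the same pair by pigeonhole, and those are consecutive. So 72.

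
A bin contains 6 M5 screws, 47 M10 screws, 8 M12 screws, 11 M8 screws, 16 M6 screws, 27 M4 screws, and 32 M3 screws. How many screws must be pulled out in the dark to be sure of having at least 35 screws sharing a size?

In the worst case we take at most 34 of each size, but all 6 M5, all 8 M12, all 11 M8, all 16 M6, all 27 M4, and all 32 M3 (fewer than 34), giving 6 + 34 + 8 + 11 + 16 + 27 + 32 = 134.
One more screw then forces some size to 35, so 134 + 1 = 135.

135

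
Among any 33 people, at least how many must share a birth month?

The 33 people fall into 12 months of the year.
If each of the 12 months of the year held at most 2, the total would be at most 12 × 2 = 24 < 33, a contradiction.
So at least one holds ⌈33/12⌉ = 3.

3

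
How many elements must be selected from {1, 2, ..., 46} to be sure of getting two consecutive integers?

24

Partition {1, …, 46} into 23 pairs: {1,2}, {3,4}, …, {45,46}.
Choosing 23 integers — say the 23 even numbers 2, 4, …, 46 — takes one from each pair and avoids the property.
Choosing 24 forces two into the same pair by pigeonhole, and those are consecutive. So 24.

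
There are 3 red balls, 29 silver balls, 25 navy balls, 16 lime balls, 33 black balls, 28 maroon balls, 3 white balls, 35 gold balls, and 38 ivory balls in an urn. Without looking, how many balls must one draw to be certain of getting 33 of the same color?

In the worst case we take at most 32 of each color, but all 3 red, all 29 silver, all 25 navy, all 16 lime, all 28 maroon, and all 3 white (fewer than 32), giving 3 + 29 + 25 + 16 + 32 + 28 + 3 + 32 + 32 = 200.
One more ball then forces some color to 33, so 200 + 1 = 201.

201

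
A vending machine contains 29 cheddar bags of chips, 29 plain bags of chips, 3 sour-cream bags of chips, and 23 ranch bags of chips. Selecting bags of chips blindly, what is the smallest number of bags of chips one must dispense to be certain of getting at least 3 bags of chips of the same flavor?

The worst case takes 2 bags of chips of each flavor without reaching 3 of any: 4 × 2 = 8.
The next bag of chips must bring some flavor to 3, so 8 + 1 = 9.

9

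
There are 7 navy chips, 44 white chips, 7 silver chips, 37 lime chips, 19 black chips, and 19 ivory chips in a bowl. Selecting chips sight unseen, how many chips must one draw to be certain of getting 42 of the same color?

In the worst case we take at most 41 of each color, but all 7 navy, all 7 silver, all 37 lime, all 19 black, and all 19 ivory (fewer than 41), giving 7 + 41 + 7 + 37 + 19 + 19 = 130.
One more chip then forces some color to 42, so 130 + 1 = 131.

131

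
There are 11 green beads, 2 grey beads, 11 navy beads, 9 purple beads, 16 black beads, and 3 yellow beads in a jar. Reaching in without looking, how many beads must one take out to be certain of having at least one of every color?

The hardest color to obtain is grey: we could draw every other bead first — 52 − 2 = 50 beads — without a single grey one.
The next draw must be grey, so 50 + 1 = 51.

51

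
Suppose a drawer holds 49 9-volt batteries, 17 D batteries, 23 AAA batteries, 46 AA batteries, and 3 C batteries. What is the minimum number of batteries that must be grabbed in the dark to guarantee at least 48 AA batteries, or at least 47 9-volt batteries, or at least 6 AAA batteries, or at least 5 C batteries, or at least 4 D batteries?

Each of the 5 types has its own threshold; avoid all of them simultaneously.
The worst case stops just short of every target: 46 9-volt, 3 D, 5 AAA, all 46 AA, all 3 C — 46 + 3 + 5 + 46 + 3 = 103 batteries.
One more battery must push some type to its target, so 103 + 1 = 104.

104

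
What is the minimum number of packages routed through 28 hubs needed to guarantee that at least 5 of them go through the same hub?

113

There are 28 hubs acting as pigeonholes.
With 28 × 4 = 112 packages we could place exactly 4 in each, with no class reaching 5.
One more forces some class to hold 5, so 112 + 1 = 113.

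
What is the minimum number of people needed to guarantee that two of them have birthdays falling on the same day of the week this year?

8

There are 7 days of the week acting as pigeonholes.
With 7 people we could place one in each, avoiding any repeat.
One more forces some class to hold 2, so 7 + 1 = 8.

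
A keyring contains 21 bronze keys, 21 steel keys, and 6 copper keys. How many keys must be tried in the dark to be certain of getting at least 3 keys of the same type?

The worst case takes 2 keys of each type without reaching 3 of any: 3 × 2 = 6.
The next key must bring some type to 3, so 6 + 1 = 7.

7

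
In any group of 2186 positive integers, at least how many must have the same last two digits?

22

There are 100 possible two-digit endings, which serve as the pigeonholes.
If each of the 100 possible two-digit endings held at most 21, the total would be at most 100 × 21 = 2100 < 2186, a contradiction.
So at least one holds ⌈2186/100⌉ = 22.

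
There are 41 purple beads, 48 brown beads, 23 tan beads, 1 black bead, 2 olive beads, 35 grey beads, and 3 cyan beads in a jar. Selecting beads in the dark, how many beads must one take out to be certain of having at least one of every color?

The hardest color to obtain is black: we could draw every other bead first — 153 − 1 = 152 beads — without a single black one.
The next draw must be black, so 152 + 1 = 153.

153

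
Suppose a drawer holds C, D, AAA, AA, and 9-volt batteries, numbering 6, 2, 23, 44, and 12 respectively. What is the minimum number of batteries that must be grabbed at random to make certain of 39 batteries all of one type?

82

Treat the 5 types as pigeonholes.
In the worst case we take at most 38 of each type, but all 6 C, all 2 D, all 23 AAA, and all 12 9-volt (fewer than 38), giving 6 + 2 + 23 + 38 + 12 = 81.
One more battery then forces some type to 39, so 81 + 1 = 82.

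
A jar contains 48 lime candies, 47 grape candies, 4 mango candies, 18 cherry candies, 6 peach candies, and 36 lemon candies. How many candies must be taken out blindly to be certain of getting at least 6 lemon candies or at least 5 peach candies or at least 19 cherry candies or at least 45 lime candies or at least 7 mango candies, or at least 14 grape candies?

89

Each of the 6 flavors has its own threshold; avoid all of them simultaneously.
The worst case stops just short of every target: 44 lime, 13 grape, all 4 mango, 18 cherry, 4 peach, 5 lemon — 44 + 13 + 4 + 18 + 4 + 5 = 88 candies.
One more candy must push some flavor to its target, so 88 + 1 = 89.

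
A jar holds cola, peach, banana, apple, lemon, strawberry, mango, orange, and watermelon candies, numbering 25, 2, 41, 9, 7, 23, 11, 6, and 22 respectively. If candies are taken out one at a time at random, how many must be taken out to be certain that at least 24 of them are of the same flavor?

127

In the worst case we take at most 23 of each flavor, but all 2 peach, all 9 apple, all 7 lemon, all 11 mango, all 6 orange, and all 22 watermelon (fewer than 23), giving 23 + 2 + 23 + 9 + 7 + 23 + 11 + 6 + 22 = 126.
One more candy then forces some flavor to 24, so 126 + 1 = 127.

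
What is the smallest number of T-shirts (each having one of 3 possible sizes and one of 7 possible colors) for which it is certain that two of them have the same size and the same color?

22

There are 3 × 7 = 21 (size, color) combinations acting as pigeonholes.
With 21 T-shirts we could place one in each, avoiding any repeat.
One more forces some (size, color) pair to hold 2, so 21 + 1 = 22.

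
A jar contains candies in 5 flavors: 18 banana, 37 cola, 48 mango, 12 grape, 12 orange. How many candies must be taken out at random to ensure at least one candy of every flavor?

The hardest flavor to obtain is grape: we could draw every other candy first — 127 − 12 = 115 candies — without a single grape one.
The next draw must be grape, so 115 + 1 = 116.

116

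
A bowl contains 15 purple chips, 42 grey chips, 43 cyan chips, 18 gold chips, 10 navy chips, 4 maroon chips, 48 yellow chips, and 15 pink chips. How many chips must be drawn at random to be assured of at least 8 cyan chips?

To avoid cyan chips as long as possible, exhaust the other 7 colors first.
The worst case draws every non-cyan chip first: 15 + 42 + 18 + 10 + 4 + 48 + 15 = 152.
The next 8 draws are then forced to be cyan, giving 152 + 8 = 160.

160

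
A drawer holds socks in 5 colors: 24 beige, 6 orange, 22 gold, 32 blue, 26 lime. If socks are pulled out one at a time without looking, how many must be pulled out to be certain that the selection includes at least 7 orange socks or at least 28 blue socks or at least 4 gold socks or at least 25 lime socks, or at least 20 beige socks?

80

The worst case stops just short of every target: 19 beige, 6 orange, 3 gold, 27 blue, 24 lime — 19 + 6 + 3 + 27 + 24 = 79 socks.
One more sock must push some color to its target, so 79 + 1 = 80.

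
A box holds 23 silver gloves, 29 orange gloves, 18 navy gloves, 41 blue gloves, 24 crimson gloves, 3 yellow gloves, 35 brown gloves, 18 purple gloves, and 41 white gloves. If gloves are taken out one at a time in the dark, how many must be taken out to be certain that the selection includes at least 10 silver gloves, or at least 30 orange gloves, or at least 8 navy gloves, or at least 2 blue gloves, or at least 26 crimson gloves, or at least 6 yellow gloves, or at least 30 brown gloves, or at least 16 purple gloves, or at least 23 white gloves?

140

The worst case stops just short of every target: 9 silver, 29 orange, 7 navy, 1 blue, all 24 crimson, all 3 yellow, 29 brown, 15 purple, 22 white — 9 + 29 + 7 + 1 + 24 + 3 + 29 + 15 + 22 = 139 gloves.
One more glove must push some color to its target, so 139 + 1 = 140.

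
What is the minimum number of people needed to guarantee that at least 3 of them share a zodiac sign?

25

There are 12 zodiac signs acting as pigeonholes.
With 12 × 2 = 24 people we could place exactly 2 in each, with no class reaching 3.
One more forces some class to hold 3, so 24 + 1 = 25.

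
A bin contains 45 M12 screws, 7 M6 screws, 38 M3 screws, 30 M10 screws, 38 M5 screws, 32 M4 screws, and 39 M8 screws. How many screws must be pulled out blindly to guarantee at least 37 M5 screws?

The worst case draws every non-M5 screw first: 45 + 7 + 38 + 30 + 32 + 39 = 191.
The next 37 draws are then forced to be M5, giving 191 + 37 = 228.

228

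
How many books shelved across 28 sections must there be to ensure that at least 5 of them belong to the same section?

113

There are 28 sections acting as pigeonholes.
With 28 × 4 = 112 books we could place exactly 4 in each, with no class reaching 5.
One more forces some class to hold 5, so 112 + 1 = 113.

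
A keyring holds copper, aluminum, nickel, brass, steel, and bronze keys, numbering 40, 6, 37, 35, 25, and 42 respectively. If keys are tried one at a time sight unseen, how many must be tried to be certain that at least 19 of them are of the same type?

97

Treat the 6 types as pigeonholes.
In the worst case we take at most 18 of each type, but all 6 aluminum (fewer than 18), giving 18 + 6 + 18 + 18 + 18 + 18 = 96.
One more key then forces some type to 19, so 96 + 1 = 97.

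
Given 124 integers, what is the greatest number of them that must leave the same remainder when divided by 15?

If each of the 15 residue classes modulo 15 held at most 8, the total would be at most 15 × 8 = 120 < 124, a contradiction.
So at least one holds ⌈124/15⌉ = 9.

9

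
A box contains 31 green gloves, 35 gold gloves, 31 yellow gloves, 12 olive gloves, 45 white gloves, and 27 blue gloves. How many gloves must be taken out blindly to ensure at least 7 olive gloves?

176

The worst case draws every non-olive glove first: 31 + 35 + 31 + 45 + 27 = 169.
The next 7 draws are then forced to be olive, giving 169 + 7 = 176.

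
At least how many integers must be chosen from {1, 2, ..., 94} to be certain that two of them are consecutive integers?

Partition {1, …, 94} into 47 pairs: {1,2}, {3,4}, …, {93,94}.
Choosing 47 integers — say the 47 even numbers 2, 4, …, 94 — takes one from each pair and avoids the property.
Choosing 48 forces two into the same pair by pigeonhole, and those are consecutive. So 48.

48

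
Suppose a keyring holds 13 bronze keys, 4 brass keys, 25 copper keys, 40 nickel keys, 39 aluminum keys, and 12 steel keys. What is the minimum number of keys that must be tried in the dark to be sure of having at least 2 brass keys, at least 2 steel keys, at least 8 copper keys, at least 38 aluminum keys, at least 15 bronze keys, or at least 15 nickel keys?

The worst case stops just short of every target: all 13 bronze, 1 brass, 7 copper, 14 nickel, 37 aluminum, 1 steel — 13 + 1 + 7 + 14 + 37 + 1 = 73 keys.
One more key must push some type to its target, so 73 + 1 = 74.

74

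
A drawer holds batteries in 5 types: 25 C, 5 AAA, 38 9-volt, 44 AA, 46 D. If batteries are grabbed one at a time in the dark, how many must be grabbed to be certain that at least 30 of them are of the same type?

118

In the worst case we take at most 29 of each type, but all 25 C and all 5 AAA (fewer than 29), giving 25 + 5 + 29 + 29 + 29 = 117.
One more battery then forces some type to 30, so 117 + 1 = 118.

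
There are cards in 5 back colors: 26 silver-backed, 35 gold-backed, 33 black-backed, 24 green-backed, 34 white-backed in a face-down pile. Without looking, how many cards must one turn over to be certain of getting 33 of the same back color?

In the worst case we take at most 32 of each back color, but all 26 silver-backed and all 24 green-backed (fewer than 32), giving 26 + 32 + 32 + 24 + 32 = 146.
One more card then forces some back color to 33, so 146 + 1 = 147.

147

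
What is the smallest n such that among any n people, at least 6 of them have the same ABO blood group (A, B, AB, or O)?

There are 4 ABO blood groups acting as pigeonholes.
With 4 × 5 = 20 people we could place exactly 5 in each, with no class reaching 6.
One more forces some class to hold 6, so 20 + 1 = 21.

21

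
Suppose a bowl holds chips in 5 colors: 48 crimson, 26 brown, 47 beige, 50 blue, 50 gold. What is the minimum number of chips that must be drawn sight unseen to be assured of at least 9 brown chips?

To avoid brown chips as long as possible, exhaust the other 4 colors first.
The worst case draws every non-brown chip first: 48 + 47 + 50 + 50 = 195.
The next 9 draws are then forced to be brown, giving 195 + 9 = 204.

204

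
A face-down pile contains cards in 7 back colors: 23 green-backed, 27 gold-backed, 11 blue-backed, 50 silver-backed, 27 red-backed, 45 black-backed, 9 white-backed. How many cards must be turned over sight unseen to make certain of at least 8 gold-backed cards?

173

The worst case draws every non-gold-backed card first: 23 + 11 + 50 + 27 + 45 + 9 = 165.
The next 8 draws are then forced to be gold-backed, giving 165 + 8 = 173.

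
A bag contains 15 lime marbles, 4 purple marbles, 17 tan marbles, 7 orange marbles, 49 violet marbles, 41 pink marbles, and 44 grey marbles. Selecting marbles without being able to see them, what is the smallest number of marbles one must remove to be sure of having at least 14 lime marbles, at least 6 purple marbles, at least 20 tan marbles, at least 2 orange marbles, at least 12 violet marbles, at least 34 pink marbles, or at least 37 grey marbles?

116

The worst case stops just short of every target: 13 lime, all 4 purple, all 17 tan, 1 orange, 11 violet, 33 pink, 36 grey — 13 + 4 + 17 + 1 + 11 + 33 + 36 = 115 marbles.
One more marble must push some color to its target, so 115 + 1 = 116.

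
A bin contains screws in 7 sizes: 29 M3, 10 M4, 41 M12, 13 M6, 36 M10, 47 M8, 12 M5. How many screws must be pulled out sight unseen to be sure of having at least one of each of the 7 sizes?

179

The hardest size to obtain is M4: we could draw every other screw first — 188 − 10 = 178 screws — without a single M4 one.
The next draw must be M4, so 178 + 1 = 179.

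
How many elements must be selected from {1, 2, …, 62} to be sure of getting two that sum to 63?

Partition {1, …, 62} into 31 pairs: {1,62}, {2,61}, …, {31,32}.
Choosing 31 integers — say the integers 1 through 31 — takes one from each pair and avoids the property.
Choosing 32 forces two into the same pair by pigeonhole, and those sum to 63. So 32.

32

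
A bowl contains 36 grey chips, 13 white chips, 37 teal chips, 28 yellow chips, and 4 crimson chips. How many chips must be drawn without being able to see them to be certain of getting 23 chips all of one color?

Treat the 5 colors as pigeonholes.
In the worst case we take at most 22 of each color, but all 13 white and all 4 crimson (fewer than 22), giving 22 + 13 + 22 + 22 + 4 = 83.
One more chip then forces some color to 23, so 83 + 1 = 84.

84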